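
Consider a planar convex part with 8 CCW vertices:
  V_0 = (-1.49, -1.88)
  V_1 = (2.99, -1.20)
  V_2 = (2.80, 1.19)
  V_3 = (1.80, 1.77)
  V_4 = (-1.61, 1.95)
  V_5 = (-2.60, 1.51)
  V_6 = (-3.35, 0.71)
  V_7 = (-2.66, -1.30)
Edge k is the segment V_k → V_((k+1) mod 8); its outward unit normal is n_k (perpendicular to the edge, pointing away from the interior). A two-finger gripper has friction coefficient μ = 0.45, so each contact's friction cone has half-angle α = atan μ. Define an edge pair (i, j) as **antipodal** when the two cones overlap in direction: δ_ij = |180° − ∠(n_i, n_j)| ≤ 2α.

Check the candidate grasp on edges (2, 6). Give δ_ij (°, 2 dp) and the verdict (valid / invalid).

α = atan 0.45 = 24.23°;  2α = 48.46°
edge 2: e_2 = (-1.00, +0.58);  n_2 = (+0.5017, +0.8650)
edge 6: e_6 = (+0.69, -2.01);  n_6 = (-0.9458, -0.3247)
∠(n_2, n_6) = 139.06°
δ = |180° − 139.06°| = 40.94°
40.94° ≤ 2α = 48.46°  →  valid

δ = 40.94°, valid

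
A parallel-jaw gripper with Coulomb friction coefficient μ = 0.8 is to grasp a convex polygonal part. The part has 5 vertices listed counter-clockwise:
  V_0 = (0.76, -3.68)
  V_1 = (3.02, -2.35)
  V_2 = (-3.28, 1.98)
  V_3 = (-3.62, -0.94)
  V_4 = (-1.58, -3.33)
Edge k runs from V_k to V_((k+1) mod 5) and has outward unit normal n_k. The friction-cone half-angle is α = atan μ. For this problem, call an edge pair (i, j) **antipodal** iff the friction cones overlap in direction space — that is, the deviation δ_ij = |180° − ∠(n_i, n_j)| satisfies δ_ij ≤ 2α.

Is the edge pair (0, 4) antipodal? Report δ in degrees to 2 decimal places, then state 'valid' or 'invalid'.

δ = 141.02°, invalid

α = atan 0.8 = 38.66°;  2α = 77.32°
edge 0: e_0 = (+2.26, +1.33);  n_0 = (+0.5072, -0.8618)
edge 4: e_4 = (+2.34, -0.35);  n_4 = (-0.1479, -0.9890)
∠(n_0, n_4) = 38.98°
δ = |180° − 38.98°| = 141.02°
141.02° > 2α = 77.32°  →  invalid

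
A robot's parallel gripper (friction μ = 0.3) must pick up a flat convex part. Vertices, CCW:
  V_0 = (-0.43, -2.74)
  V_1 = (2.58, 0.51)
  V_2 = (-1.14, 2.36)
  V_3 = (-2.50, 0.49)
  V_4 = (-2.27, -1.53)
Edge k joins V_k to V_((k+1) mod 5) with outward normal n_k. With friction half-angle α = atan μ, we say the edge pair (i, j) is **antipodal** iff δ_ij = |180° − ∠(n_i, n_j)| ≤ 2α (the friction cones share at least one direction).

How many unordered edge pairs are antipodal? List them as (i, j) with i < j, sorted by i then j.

α = atan 0.3 = 16.70°;  2α = 33.40°
n_0 = (+0.7337, -0.6795)
n_1 = (+0.4453, +0.8954)
n_2 = (-0.8087, +0.5882)
n_3 = (-0.9936, -0.1131)
n_4 = (-0.5494, -0.8355)
  (0,1): δ = 73.64°  ·
  (0,2): δ = 6.78°  ✓
  (0,3): δ = 49.30°  ·
  (0,4): δ = 99.48°  ·
  (1,2): δ = 99.59°  ·
  (1,3): δ = 57.06°  ·
  (1,4): δ = 6.89°  ✓
  (2,3): δ = 137.48°  ·
  (2,4): δ = 87.30°  ·
  (3,4): δ = 129.83°  ·
antipodal pairs: 2

count = 2; pairs: (0,2), (1,4)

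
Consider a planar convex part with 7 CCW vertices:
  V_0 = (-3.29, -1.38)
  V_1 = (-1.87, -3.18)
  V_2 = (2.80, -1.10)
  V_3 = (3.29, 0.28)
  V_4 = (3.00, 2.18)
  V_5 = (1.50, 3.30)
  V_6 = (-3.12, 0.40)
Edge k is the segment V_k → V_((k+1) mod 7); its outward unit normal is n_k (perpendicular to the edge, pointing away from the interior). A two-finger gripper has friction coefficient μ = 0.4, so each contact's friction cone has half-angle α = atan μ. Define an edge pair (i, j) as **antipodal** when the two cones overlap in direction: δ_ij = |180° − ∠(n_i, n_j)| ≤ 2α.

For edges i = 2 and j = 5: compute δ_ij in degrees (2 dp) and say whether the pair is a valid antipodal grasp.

α = atan 0.4 = 21.80°;  2α = 43.60°
edge 2: e_2 = (+0.49, +1.38);  n_2 = (+0.9424, -0.3346)
edge 5: e_5 = (-4.62, -2.90);  n_5 = (-0.5316, +0.8470)
∠(n_2, n_5) = 141.67°
δ = |180° − 141.67°| = 38.33°
38.33° ≤ 2α = 43.60°  →  valid

δ = 38.33°, valid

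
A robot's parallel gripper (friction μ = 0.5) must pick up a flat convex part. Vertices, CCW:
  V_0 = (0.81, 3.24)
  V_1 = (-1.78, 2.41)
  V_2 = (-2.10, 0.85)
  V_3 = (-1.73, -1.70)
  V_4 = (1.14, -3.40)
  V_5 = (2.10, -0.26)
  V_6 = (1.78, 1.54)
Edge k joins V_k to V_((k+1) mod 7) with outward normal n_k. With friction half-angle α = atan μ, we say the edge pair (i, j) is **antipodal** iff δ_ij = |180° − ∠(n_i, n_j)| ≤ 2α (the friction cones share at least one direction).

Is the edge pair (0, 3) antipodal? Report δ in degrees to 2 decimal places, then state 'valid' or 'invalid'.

α = atan 0.5 = 26.57°;  2α = 53.13°
edge 0: e_0 = (-2.59, -0.83);  n_0 = (-0.3052, +0.9523)
edge 3: e_3 = (+2.87, -1.70);  n_3 = (-0.5096, -0.8604)
∠(n_0, n_3) = 131.59°
δ = |180° − 131.59°| = 48.41°
48.41° ≤ 2α = 53.13°  →  valid

δ = 48.41°, valid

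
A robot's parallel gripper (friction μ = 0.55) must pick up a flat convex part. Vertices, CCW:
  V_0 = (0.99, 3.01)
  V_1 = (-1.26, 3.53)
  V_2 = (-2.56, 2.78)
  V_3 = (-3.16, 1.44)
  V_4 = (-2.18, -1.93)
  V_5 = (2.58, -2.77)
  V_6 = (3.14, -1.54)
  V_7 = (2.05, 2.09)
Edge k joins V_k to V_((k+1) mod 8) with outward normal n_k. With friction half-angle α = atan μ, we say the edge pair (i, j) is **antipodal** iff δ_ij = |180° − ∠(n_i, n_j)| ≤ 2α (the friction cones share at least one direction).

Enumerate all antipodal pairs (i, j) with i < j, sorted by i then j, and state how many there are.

α = atan 0.55 = 28.81°;  2α = 57.62°
n_0 = (+0.2252, +0.9743)
n_1 = (-0.4997, +0.8662)
n_2 = (-0.9127, +0.4087)
n_3 = (-0.9602, -0.2792)
n_4 = (-0.1738, -0.9848)
n_5 = (+0.9101, -0.4144)
n_6 = (+0.9578, +0.2876)
n_7 = (+0.6555, +0.7552)
  (0,1): δ = 137.01°  ·
  (0,2): δ = 101.11°  ·
  (0,3): δ = 60.77°  ·
  (0,4): δ = 3.01°  ✓
  (0,5): δ = 78.53°  ·
  (0,6): δ = 119.73°  ·
  (0,7): δ = 152.06°  ·
  (1,2): δ = 144.10°  ·
  (1,3): δ = 103.77°  ·
  (1,4): δ = 39.99°  ✓
  (1,5): δ = 35.54°  ✓
  (1,6): δ = 76.73°  ·
  (1,7): δ = 109.06°  ·
  (2,3): δ = 139.66°  ·
  (2,4): δ = 75.89°  ·
  (2,5): δ = 0.36°  ✓
  (2,6): δ = 40.83°  ✓
  (2,7): δ = 73.17°  ·
  (3,4): δ = 116.22°  ·
  (3,5): δ = 40.69°  ✓
  (3,6): δ = 0.50°  ✓
  (3,7): δ = 32.83°  ✓
  (4,5): δ = 104.47°  ·
  (4,6): δ = 63.28°  ·
  (4,7): δ = 30.95°  ✓
  (5,6): δ = 138.81°  ·
  (5,7): δ = 106.48°  ·
  (6,7): δ = 147.67°  ·
antipodal pairs: 9

count = 9; pairs: (0,4), (1,4), (1,5), (2,5), (2,6), (3,5), (3,6), (3,7), (4,7)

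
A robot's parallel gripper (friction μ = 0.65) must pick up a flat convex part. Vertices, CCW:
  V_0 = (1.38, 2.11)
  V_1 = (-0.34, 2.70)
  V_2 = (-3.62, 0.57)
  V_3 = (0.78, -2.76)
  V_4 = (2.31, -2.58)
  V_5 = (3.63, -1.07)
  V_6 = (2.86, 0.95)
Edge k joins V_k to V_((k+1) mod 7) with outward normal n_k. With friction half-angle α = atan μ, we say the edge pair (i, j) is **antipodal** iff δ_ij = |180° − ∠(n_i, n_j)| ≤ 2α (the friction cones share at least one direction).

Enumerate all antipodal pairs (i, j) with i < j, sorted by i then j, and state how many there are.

count = 7; pairs: (0,2), (0,3), (1,3), (1,4), (2,5), (2,6), (3,6)

α = atan 0.65 = 33.02°;  2α = 66.05°
n_0 = (+0.3245, +0.9459)
n_1 = (-0.5446, +0.8387)
n_2 = (-0.6035, -0.7974)
n_3 = (+0.1168, -0.9932)
n_4 = (+0.7529, -0.6582)
n_5 = (+0.9344, +0.3562)
n_6 = (+0.6169, +0.7871)
  (0,1): δ = 128.07°  ·
  (0,2): δ = 18.19°  ✓
  (0,3): δ = 25.64°  ✓
  (0,4): δ = 67.77°  ·
  (0,5): δ = 129.80°  ·
  (0,6): δ = 160.84°  ·
  (1,2): δ = 70.12°  ·
  (1,3): δ = 26.29°  ✓
  (1,4): δ = 15.84°  ✓
  (1,5): δ = 77.87°  ·
  (1,6): δ = 108.91°  ·
  (2,3): δ = 136.17°  ·
  (2,4): δ = 94.04°  ·
  (2,5): δ = 32.01°  ✓
  (2,6): δ = 0.97°  ✓
  (3,4): δ = 137.87°  ·
  (3,5): δ = 75.84°  ·
  (3,6): δ = 44.80°  ✓
  (4,5): δ = 117.97°  ·
  (4,6): δ = 86.93°  ·
  (5,6): δ = 148.96°  ·
antipodal pairs: 7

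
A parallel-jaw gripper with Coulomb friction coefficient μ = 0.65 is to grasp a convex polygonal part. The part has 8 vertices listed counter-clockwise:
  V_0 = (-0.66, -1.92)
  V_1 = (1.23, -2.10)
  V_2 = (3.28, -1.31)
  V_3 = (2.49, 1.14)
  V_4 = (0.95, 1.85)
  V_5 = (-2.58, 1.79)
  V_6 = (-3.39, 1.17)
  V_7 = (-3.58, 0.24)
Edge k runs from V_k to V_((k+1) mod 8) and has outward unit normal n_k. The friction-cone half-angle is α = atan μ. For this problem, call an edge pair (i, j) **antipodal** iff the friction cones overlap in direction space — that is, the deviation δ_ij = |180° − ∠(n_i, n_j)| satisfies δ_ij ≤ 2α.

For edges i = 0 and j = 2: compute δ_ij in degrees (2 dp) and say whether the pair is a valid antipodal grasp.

α = atan 0.65 = 33.02°;  2α = 66.05°
edge 0: e_0 = (+1.89, -0.18);  n_0 = (-0.0948, -0.9955)
edge 2: e_2 = (-0.79, +2.45);  n_2 = (+0.9517, +0.3069)
∠(n_0, n_2) = 113.31°
δ = |180° − 113.31°| = 66.69°
66.69° > 2α = 66.05°  →  invalid

δ = 66.69°, invalid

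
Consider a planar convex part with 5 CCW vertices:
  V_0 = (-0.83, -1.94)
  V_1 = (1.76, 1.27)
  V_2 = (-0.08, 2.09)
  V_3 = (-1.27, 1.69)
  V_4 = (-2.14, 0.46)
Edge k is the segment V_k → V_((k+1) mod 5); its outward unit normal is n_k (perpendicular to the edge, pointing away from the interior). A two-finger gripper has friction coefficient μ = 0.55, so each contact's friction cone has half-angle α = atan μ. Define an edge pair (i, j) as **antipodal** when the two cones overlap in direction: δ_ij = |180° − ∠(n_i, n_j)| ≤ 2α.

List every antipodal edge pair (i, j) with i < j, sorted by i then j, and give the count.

count = 3; pairs: (0,2), (0,3), (1,4)

α = atan 0.55 = 28.81°;  2α = 57.62°
n_0 = (+0.7783, -0.6279)
n_1 = (+0.4071, +0.9134)
n_2 = (-0.3186, +0.9479)
n_3 = (-0.8164, +0.5775)
n_4 = (-0.8778, -0.4791)
  (0,1): δ = 75.12°  ·
  (0,2): δ = 32.52°  ✓
  (0,3): δ = 3.63°  ✓
  (0,4): δ = 67.53°  ·
  (1,2): δ = 137.40°  ·
  (1,3): δ = 101.25°  ·
  (1,4): δ = 37.35°  ✓
  (2,3): δ = 143.85°  ·
  (2,4): δ = 79.95°  ·
  (3,4): δ = 116.10°  ·
antipodal pairs: 3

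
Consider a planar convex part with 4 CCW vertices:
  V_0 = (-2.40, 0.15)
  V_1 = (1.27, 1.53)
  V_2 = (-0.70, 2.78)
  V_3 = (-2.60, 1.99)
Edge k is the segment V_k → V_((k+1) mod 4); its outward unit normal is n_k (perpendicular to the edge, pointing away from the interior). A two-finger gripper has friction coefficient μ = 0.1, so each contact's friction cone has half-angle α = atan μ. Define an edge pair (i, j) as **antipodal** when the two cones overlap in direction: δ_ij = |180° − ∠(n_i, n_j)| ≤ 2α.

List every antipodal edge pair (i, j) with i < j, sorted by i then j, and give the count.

count = 1; pairs: (0,2)

α = atan 0.1 = 5.71°;  2α = 11.42°
n_0 = (+0.3520, -0.9360)
n_1 = (+0.5358, +0.8444)
n_2 = (-0.3839, +0.9234)
n_3 = (-0.9941, -0.1081)
  (0,1): δ = 53.00°  ·
  (0,2): δ = 1.97°  ✓
  (0,3): δ = 75.60°  ·
  (1,2): δ = 125.03°  ·
  (1,3): δ = 51.40°  ·
  (2,3): δ = 106.37°  ·
antipodal pairs: 1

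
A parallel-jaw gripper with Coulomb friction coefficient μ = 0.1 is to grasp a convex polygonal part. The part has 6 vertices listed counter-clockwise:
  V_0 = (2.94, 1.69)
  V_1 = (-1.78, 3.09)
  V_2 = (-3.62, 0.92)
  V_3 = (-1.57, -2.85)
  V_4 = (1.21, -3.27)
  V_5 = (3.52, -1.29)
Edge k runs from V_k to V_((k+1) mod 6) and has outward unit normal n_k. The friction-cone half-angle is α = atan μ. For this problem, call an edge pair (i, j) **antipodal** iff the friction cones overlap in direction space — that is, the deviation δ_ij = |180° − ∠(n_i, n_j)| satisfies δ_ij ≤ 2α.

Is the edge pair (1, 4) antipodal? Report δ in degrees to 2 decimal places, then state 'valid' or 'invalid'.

α = atan 0.1 = 5.71°;  2α = 11.42°
edge 1: e_1 = (-1.84, -2.17);  n_1 = (-0.7627, +0.6467)
edge 4: e_4 = (+2.31, +1.98);  n_4 = (+0.6508, -0.7593)
∠(n_1, n_4) = 170.90°
δ = |180° − 170.90°| = 9.10°
9.10° ≤ 2α = 11.42°  →  valid

δ = 9.10°, valid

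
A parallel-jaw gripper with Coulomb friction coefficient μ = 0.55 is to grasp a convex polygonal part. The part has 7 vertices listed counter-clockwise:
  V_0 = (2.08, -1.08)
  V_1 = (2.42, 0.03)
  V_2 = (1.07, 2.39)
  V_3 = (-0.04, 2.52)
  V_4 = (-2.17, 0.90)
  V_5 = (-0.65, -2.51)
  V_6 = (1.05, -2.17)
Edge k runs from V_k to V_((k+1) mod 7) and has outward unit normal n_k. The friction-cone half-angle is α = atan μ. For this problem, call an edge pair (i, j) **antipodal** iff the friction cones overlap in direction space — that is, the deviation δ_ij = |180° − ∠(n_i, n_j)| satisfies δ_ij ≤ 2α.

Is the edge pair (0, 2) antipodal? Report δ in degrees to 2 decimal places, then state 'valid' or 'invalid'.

δ = 79.65°, invalid

α = atan 0.55 = 28.81°;  2α = 57.62°
edge 0: e_0 = (+0.34, +1.11);  n_0 = (+0.9562, -0.2929)
edge 2: e_2 = (-1.11, +0.13);  n_2 = (+0.1163, +0.9932)
∠(n_0, n_2) = 100.35°
δ = |180° − 100.35°| = 79.65°
79.65° > 2α = 57.62°  →  invalid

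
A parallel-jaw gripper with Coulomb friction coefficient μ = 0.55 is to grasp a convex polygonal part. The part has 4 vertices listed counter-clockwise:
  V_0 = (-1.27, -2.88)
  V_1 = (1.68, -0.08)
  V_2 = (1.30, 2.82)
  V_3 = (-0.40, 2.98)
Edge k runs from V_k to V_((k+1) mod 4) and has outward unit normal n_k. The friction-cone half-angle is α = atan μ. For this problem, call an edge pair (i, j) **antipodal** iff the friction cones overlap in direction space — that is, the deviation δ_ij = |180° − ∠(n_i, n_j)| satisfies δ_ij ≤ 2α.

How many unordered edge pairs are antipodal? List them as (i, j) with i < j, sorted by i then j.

α = atan 0.55 = 28.81°;  2α = 57.62°
n_0 = (+0.6884, -0.7253)
n_1 = (+0.9915, +0.1299)
n_2 = (+0.0937, +0.9956)
n_3 = (-0.9892, +0.1469)
  (0,1): δ = 126.04°  ·
  (0,2): δ = 48.88°  ✓
  (0,3): δ = 38.05°  ✓
  (1,2): δ = 102.84°  ·
  (1,3): δ = 15.91°  ✓
  (2,3): δ = 93.07°  ·
antipodal pairs: 3

count = 3; pairs: (0,2), (0,3), (1,3)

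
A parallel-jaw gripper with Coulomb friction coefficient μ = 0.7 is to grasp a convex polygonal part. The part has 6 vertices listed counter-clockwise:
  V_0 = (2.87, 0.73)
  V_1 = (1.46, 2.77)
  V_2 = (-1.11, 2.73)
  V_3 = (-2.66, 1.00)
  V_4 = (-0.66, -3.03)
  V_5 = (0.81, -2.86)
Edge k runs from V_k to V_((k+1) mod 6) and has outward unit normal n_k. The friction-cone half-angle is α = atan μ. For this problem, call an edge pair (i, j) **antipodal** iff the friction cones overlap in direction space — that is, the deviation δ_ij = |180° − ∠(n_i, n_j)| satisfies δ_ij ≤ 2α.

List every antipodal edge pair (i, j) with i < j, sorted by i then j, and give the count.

count = 8; pairs: (0,3), (0,4), (1,3), (1,4), (1,5), (2,4), (2,5), (3,5)

α = atan 0.7 = 34.99°;  2α = 69.98°
n_0 = (+0.8226, +0.5686)
n_1 = (-0.0156, +0.9999)
n_2 = (-0.7448, +0.6673)
n_3 = (-0.8958, -0.4445)
n_4 = (+0.1149, -0.9934)
n_5 = (+0.8673, -0.4977)
  (0,1): δ = 123.76°  ·
  (0,2): δ = 76.51°  ·
  (0,3): δ = 8.26°  ✓
  (0,4): δ = 61.95°  ✓
  (0,5): δ = 115.50°  ·
  (1,2): δ = 132.75°  ·
  (1,3): δ = 64.50°  ✓
  (1,4): δ = 5.71°  ✓
  (1,5): δ = 59.26°  ✓
  (2,3): δ = 111.75°  ·
  (2,4): δ = 41.54°  ✓
  (2,5): δ = 12.01°  ✓
  (3,4): δ = 109.80°  ·
  (3,5): δ = 56.24°  ✓
  (4,5): δ = 126.44°  ·
antipodal pairs: 8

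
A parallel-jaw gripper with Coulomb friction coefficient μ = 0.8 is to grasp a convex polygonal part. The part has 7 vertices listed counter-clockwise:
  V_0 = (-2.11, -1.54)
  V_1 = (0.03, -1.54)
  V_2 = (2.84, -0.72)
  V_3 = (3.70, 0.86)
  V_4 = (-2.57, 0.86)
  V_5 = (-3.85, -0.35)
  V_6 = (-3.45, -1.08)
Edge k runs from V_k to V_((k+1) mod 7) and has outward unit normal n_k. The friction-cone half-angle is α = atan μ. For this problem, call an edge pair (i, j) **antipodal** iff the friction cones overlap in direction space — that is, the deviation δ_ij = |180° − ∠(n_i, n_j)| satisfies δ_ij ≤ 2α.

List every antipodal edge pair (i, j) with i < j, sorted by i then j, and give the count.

α = atan 0.8 = 38.66°;  2α = 77.32°
n_0 = (+0.0000, -1.0000)
n_1 = (+0.2801, -0.9600)
n_2 = (+0.8783, -0.4781)
n_3 = (+0.0000, +1.0000)
n_4 = (-0.6870, +0.7267)
n_5 = (-0.8770, -0.4805)
n_6 = (-0.3247, -0.9458)
  (0,1): δ = 163.73°  ·
  (0,2): δ = 118.56°  ·
  (0,3): δ = 0.00°  ✓
  (0,4): δ = 43.39°  ✓
  (0,5): δ = 118.72°  ·
  (0,6): δ = 161.05°  ·
  (1,2): δ = 134.83°  ·
  (1,3): δ = 16.27°  ✓
  (1,4): δ = 27.12°  ✓
  (1,5): δ = 102.45°  ·
  (1,6): δ = 144.79°  ·
  (2,3): δ = 61.44°  ✓
  (2,4): δ = 18.05°  ✓
  (2,5): δ = 57.28°  ✓
  (2,6): δ = 99.61°  ·
  (3,4): δ = 136.61°  ·
  (3,5): δ = 61.28°  ✓
  (3,6): δ = 18.95°  ✓
  (4,5): δ = 104.67°  ·
  (4,6): δ = 62.34°  ✓
  (5,6): δ = 137.67°  ·
antipodal pairs: 10

count = 10; pairs: (0,3), (0,4), (1,3), (1,4), (2,3), (2,4), (2,5), (3,5), (3,6), (4,6)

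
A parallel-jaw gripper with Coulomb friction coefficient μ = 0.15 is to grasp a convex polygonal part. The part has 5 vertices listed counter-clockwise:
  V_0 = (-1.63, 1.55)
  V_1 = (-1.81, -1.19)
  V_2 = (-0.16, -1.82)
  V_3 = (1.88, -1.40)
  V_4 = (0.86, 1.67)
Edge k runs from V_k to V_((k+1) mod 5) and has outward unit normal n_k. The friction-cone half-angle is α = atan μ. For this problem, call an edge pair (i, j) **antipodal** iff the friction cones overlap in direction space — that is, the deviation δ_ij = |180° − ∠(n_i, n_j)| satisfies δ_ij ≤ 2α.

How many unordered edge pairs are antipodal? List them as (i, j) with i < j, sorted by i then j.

count = 1; pairs: (2,4)

α = atan 0.15 = 8.53°;  2α = 17.06°
n_0 = (-0.9978, +0.0656)
n_1 = (-0.3567, -0.9342)
n_2 = (+0.2017, -0.9795)
n_3 = (+0.9490, +0.3153)
n_4 = (-0.0481, +0.9988)
  (0,1): δ = 107.14°  ·
  (0,2): δ = 74.61°  ·
  (0,3): δ = 22.14°  ·
  (0,4): δ = 96.52°  ·
  (1,2): δ = 147.47°  ·
  (1,3): δ = 50.72°  ·
  (1,4): δ = 23.66°  ·
  (2,3): δ = 83.25°  ·
  (2,4): δ = 8.87°  ✓
  (3,4): δ = 105.62°  ·
antipodal pairs: 1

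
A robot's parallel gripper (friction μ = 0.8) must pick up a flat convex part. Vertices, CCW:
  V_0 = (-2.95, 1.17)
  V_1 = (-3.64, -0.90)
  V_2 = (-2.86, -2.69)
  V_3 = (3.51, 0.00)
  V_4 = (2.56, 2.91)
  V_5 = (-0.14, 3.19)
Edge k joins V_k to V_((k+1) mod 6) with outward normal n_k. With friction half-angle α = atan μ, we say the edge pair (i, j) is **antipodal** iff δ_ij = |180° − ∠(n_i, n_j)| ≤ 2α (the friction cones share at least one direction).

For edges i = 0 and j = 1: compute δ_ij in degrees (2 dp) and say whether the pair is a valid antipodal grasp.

α = atan 0.8 = 38.66°;  2α = 77.32°
edge 0: e_0 = (-0.69, -2.07);  n_0 = (-0.9487, +0.3162)
edge 1: e_1 = (+0.78, -1.79);  n_1 = (-0.9167, -0.3995)
∠(n_0, n_1) = 41.98°
δ = |180° − 41.98°| = 138.02°
138.02° > 2α = 77.32°  →  invalid

δ = 138.02°, invalid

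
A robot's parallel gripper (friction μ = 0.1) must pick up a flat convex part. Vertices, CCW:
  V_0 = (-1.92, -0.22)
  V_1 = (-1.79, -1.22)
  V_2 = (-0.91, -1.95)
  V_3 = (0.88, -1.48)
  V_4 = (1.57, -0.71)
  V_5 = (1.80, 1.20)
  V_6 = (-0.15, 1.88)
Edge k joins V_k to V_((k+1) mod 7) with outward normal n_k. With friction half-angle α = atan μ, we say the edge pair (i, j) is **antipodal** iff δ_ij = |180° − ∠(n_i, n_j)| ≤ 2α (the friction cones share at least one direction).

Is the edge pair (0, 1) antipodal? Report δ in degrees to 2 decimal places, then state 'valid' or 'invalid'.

δ = 137.08°, invalid

α = atan 0.1 = 5.71°;  2α = 11.42°
edge 0: e_0 = (+0.13, -1.00);  n_0 = (-0.9917, -0.1289)
edge 1: e_1 = (+0.88, -0.73);  n_1 = (-0.6385, -0.7697)
∠(n_0, n_1) = 42.92°
δ = |180° − 42.92°| = 137.08°
137.08° > 2α = 11.42°  →  invalid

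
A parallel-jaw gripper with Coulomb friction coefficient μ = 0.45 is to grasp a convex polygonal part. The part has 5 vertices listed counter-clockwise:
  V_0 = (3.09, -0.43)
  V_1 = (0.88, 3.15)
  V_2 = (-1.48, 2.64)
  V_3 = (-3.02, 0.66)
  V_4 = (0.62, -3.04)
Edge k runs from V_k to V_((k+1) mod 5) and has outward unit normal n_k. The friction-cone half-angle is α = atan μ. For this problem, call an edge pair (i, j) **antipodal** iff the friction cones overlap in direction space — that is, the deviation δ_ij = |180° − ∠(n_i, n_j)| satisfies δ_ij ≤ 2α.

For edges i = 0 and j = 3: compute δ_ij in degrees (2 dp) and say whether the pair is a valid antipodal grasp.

δ = 12.84°, valid

α = atan 0.45 = 24.23°;  2α = 48.46°
edge 0: e_0 = (-2.21, +3.58);  n_0 = (+0.8509, +0.5253)
edge 3: e_3 = (+3.64, -3.70);  n_3 = (-0.7129, -0.7013)
∠(n_0, n_3) = 167.16°
δ = |180° − 167.16°| = 12.84°
12.84° ≤ 2α = 48.46°  →  valid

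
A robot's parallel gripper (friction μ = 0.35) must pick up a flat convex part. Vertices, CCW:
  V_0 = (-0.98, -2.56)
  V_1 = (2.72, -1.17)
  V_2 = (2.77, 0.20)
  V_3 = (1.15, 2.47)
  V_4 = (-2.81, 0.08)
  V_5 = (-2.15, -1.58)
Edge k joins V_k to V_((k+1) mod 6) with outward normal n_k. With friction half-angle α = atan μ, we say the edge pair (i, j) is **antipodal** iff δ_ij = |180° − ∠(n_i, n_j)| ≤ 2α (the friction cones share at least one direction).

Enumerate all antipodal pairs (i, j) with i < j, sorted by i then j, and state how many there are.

α = atan 0.35 = 19.29°;  2α = 38.58°
n_0 = (+0.3517, -0.9361)
n_1 = (+0.9993, -0.0365)
n_2 = (+0.8140, +0.5809)
n_3 = (-0.5167, +0.8562)
n_4 = (-0.9292, -0.3695)
n_5 = (-0.6421, -0.7666)
  (0,1): δ = 112.68°  ·
  (0,2): δ = 75.08°  ·
  (0,3): δ = 10.52°  ✓
  (0,4): δ = 91.09°  ·
  (0,5): δ = 119.46°  ·
  (1,2): δ = 142.40°  ·
  (1,3): δ = 56.80°  ·
  (1,4): δ = 23.77°  ✓
  (1,5): δ = 52.14°  ·
  (2,3): δ = 94.40°  ·
  (2,4): δ = 13.83°  ✓
  (2,5): δ = 14.54°  ✓
  (3,4): δ = 99.43°  ·
  (3,5): δ = 71.06°  ·
  (4,5): δ = 151.63°  ·
antipodal pairs: 4

count = 4; pairs: (0,3), (1,4), (2,4), (2,5)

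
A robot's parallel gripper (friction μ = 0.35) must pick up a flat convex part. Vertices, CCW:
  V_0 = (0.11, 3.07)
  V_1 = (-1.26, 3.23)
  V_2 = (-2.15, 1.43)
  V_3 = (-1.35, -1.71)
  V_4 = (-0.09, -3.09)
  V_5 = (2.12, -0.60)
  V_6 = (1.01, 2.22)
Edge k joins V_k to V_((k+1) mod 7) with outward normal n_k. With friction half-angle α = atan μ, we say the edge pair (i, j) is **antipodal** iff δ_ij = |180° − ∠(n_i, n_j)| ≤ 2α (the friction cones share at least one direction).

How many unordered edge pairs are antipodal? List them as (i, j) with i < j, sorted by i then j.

α = atan 0.35 = 19.29°;  2α = 38.58°
n_0 = (+0.1160, +0.9932)
n_1 = (-0.8964, +0.4432)
n_2 = (-0.9690, -0.2469)
n_3 = (-0.7385, -0.6743)
n_4 = (+0.7479, -0.6638)
n_5 = (+0.9305, +0.3663)
n_6 = (+0.6866, +0.7270)
  (0,1): δ = 109.65°  ·
  (0,2): δ = 69.05°  ·
  (0,3): δ = 40.94°  ·
  (0,4): δ = 55.07°  ·
  (0,5): δ = 118.15°  ·
  (0,6): δ = 143.30°  ·
  (1,2): δ = 139.40°  ·
  (1,3): δ = 111.29°  ·
  (1,4): δ = 15.28°  ✓
  (1,5): δ = 47.80°  ·
  (1,6): δ = 72.95°  ·
  (2,3): δ = 151.90°  ·
  (2,4): δ = 55.88°  ·
  (2,5): δ = 7.19°  ✓
  (2,6): δ = 32.34°  ✓
  (3,4): δ = 83.99°  ·
  (3,5): δ = 20.91°  ✓
  (3,6): δ = 4.24°  ✓
  (4,5): δ = 116.92°  ·
  (4,6): δ = 91.77°  ·
  (5,6): δ = 154.85°  ·
antipodal pairs: 5

count = 5; pairs: (1,4), (2,5), (2,6), (3,5), (3,6)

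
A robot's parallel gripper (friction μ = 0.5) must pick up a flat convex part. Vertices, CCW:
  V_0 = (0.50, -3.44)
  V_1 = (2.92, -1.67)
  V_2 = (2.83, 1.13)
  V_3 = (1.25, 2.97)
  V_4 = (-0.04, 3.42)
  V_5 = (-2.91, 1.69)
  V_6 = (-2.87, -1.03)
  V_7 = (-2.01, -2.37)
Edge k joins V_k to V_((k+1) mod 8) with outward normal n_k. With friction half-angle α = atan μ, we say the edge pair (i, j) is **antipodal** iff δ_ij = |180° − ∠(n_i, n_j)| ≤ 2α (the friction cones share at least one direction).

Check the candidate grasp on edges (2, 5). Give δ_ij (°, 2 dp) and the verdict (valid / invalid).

δ = 39.81°, valid

α = atan 0.5 = 26.57°;  2α = 53.13°
edge 2: e_2 = (-1.58, +1.84);  n_2 = (+0.7587, +0.6515)
edge 5: e_5 = (+0.04, -2.72);  n_5 = (-0.9999, -0.0147)
∠(n_2, n_5) = 140.19°
δ = |180° − 140.19°| = 39.81°
39.81° ≤ 2α = 53.13°  →  valid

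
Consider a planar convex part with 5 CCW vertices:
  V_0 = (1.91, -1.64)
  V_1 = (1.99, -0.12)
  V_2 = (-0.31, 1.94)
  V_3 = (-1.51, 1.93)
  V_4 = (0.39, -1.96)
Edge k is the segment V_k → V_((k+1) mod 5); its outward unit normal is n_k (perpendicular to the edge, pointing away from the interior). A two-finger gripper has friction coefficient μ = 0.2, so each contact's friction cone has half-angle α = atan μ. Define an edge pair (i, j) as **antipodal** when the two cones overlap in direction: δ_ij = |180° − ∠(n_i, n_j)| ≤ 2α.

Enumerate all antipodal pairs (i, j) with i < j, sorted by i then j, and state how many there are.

α = atan 0.2 = 11.31°;  2α = 22.62°
n_0 = (+0.9986, -0.0526)
n_1 = (+0.6672, +0.7449)
n_2 = (-0.0083, +1.0000)
n_3 = (-0.8985, -0.4389)
n_4 = (+0.2060, -0.9785)
  (0,1): δ = 128.84°  ·
  (0,2): δ = 86.51°  ·
  (0,3): δ = 29.05°  ·
  (0,4): δ = 104.90°  ·
  (1,2): δ = 137.67°  ·
  (1,3): δ = 22.12°  ✓
  (1,4): δ = 53.74°  ·
  (2,3): δ = 64.45°  ·
  (2,4): δ = 11.41°  ✓
  (3,4): δ = 104.14°  ·
antipodal pairs: 2

count = 2; pairs: (1,3), (2,4)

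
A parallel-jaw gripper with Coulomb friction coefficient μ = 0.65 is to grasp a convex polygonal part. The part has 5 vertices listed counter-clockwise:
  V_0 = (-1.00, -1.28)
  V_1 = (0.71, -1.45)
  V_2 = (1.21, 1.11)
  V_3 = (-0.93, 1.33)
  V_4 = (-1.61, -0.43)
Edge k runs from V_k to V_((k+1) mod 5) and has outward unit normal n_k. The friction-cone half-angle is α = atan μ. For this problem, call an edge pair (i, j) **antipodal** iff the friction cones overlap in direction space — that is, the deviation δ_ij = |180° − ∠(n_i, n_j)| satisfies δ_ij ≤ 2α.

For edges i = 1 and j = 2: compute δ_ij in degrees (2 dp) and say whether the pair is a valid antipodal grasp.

α = atan 0.65 = 33.02°;  2α = 66.05°
edge 1: e_1 = (+0.50, +2.56);  n_1 = (+0.9815, -0.1917)
edge 2: e_2 = (-2.14, +0.22);  n_2 = (+0.1023, +0.9948)
∠(n_1, n_2) = 95.18°
δ = |180° − 95.18°| = 84.82°
84.82° > 2α = 66.05°  →  invalid

δ = 84.82°, invalid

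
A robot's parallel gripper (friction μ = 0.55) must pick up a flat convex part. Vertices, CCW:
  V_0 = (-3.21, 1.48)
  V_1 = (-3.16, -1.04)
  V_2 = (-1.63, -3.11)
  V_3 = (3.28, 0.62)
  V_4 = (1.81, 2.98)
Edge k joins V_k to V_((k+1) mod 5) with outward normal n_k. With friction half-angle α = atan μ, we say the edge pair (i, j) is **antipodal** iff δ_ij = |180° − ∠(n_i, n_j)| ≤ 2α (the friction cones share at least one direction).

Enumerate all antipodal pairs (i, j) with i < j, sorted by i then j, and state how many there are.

count = 4; pairs: (0,2), (0,3), (1,3), (2,4)

α = atan 0.55 = 28.81°;  2α = 57.62°
n_0 = (-0.9998, -0.0198)
n_1 = (-0.8042, -0.5944)
n_2 = (+0.6049, -0.7963)
n_3 = (+0.8488, +0.5287)
n_4 = (-0.2863, +0.9581)
  (0,1): δ = 144.67°  ·
  (0,2): δ = 53.91°  ✓
  (0,3): δ = 30.78°  ✓
  (0,4): δ = 105.50°  ·
  (1,2): δ = 89.25°  ·
  (1,3): δ = 4.55°  ✓
  (1,4): δ = 70.17°  ·
  (2,3): δ = 95.30°  ·
  (2,4): δ = 20.59°  ✓
  (3,4): δ = 105.28°  ·
antipodal pairs: 4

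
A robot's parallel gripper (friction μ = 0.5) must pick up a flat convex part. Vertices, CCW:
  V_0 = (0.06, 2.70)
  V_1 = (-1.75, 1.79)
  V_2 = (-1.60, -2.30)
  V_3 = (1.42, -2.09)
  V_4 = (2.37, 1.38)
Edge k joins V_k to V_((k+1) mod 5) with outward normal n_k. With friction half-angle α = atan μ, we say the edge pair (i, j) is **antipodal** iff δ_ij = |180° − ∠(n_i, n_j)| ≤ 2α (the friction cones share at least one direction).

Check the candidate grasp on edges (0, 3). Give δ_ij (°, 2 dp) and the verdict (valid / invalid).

α = atan 0.5 = 26.57°;  2α = 53.13°
edge 0: e_0 = (-1.81, -0.91);  n_0 = (-0.4492, +0.8934)
edge 3: e_3 = (+0.95, +3.47);  n_3 = (+0.9645, -0.2641)
∠(n_0, n_3) = 132.00°
δ = |180° − 132.00°| = 48.00°
48.00° ≤ 2α = 53.13°  →  valid

δ = 48.00°, valid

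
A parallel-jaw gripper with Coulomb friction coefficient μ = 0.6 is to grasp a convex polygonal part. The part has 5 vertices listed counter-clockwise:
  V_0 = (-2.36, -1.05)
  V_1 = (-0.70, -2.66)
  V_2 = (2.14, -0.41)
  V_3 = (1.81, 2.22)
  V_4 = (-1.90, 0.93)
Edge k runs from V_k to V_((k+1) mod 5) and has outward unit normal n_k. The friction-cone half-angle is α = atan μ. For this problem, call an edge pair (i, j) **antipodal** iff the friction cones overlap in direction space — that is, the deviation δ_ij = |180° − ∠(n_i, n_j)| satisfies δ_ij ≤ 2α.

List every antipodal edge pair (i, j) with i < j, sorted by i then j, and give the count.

count = 4; pairs: (0,2), (1,3), (1,4), (2,4)

α = atan 0.6 = 30.96°;  2α = 61.93°
n_0 = (-0.6962, -0.7178)
n_1 = (+0.6210, -0.7838)
n_2 = (+0.9922, +0.1245)
n_3 = (-0.3284, +0.9445)
n_4 = (-0.9741, +0.2263)
  (0,1): δ = 97.49°  ·
  (0,2): δ = 38.72°  ✓
  (0,3): δ = 63.30°  ·
  (0,4): δ = 121.04°  ·
  (1,2): δ = 121.24°  ·
  (1,3): δ = 19.22°  ✓
  (1,4): δ = 38.53°  ✓
  (2,3): δ = 77.98°  ·
  (2,4): δ = 20.23°  ✓
  (3,4): δ = 122.25°  ·
antipodal pairs: 4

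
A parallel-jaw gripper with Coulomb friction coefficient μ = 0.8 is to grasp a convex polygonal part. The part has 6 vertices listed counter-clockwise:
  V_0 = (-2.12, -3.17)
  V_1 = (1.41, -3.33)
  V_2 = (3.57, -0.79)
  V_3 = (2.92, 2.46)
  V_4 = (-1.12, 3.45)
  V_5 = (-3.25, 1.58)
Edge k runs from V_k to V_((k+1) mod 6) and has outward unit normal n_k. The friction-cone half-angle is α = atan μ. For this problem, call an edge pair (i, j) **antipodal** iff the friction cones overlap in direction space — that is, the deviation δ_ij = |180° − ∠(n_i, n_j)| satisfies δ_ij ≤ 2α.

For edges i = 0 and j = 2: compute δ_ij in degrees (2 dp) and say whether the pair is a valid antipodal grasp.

α = atan 0.8 = 38.66°;  2α = 77.32°
edge 0: e_0 = (+3.53, -0.16);  n_0 = (-0.0453, -0.9990)
edge 2: e_2 = (-0.65, +3.25);  n_2 = (+0.9806, +0.1961)
∠(n_0, n_2) = 103.91°
δ = |180° − 103.91°| = 76.09°
76.09° ≤ 2α = 77.32°  →  valid

δ = 76.09°, valid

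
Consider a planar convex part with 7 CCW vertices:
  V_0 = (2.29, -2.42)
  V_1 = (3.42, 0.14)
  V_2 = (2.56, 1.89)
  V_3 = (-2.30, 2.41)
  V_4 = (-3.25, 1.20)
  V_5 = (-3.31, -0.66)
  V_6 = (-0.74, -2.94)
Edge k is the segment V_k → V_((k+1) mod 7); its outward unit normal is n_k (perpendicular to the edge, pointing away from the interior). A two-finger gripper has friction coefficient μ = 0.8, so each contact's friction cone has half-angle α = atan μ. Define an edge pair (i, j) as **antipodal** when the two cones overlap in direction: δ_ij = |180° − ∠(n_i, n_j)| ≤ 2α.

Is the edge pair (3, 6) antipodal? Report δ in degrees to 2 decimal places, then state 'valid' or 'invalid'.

α = atan 0.8 = 38.66°;  2α = 77.32°
edge 3: e_3 = (-0.95, -1.21);  n_3 = (-0.7865, +0.6175)
edge 6: e_6 = (+3.03, +0.52);  n_6 = (+0.1691, -0.9856)
∠(n_3, n_6) = 137.87°
δ = |180° − 137.87°| = 42.13°
42.13° ≤ 2α = 77.32°  →  valid

δ = 42.13°, valid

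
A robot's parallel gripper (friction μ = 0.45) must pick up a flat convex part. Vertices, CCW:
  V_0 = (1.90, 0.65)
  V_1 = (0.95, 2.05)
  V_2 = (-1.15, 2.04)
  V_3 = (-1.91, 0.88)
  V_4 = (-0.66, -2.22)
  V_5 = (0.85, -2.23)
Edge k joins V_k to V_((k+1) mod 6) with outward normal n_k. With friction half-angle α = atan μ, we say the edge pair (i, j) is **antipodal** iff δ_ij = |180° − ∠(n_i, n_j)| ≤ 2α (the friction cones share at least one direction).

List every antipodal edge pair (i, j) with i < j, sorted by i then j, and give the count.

count = 4; pairs: (0,3), (1,4), (2,5), (3,5)

α = atan 0.45 = 24.23°;  2α = 48.46°
n_0 = (+0.8275, +0.5615)
n_1 = (-0.0048, +1.0000)
n_2 = (-0.8365, +0.5480)
n_3 = (-0.9274, -0.3740)
n_4 = (-0.0066, -1.0000)
n_5 = (+0.9395, -0.3425)
  (0,1): δ = 123.89°  ·
  (0,2): δ = 67.39°  ·
  (0,3): δ = 12.20°  ✓
  (0,4): δ = 55.46°  ·
  (0,5): δ = 125.81°  ·
  (1,2): δ = 123.50°  ·
  (1,3): δ = 68.31°  ·
  (1,4): δ = 0.65°  ✓
  (1,5): δ = 69.70°  ·
  (2,3): δ = 124.81°  ·
  (2,4): δ = 57.15°  ·
  (2,5): δ = 13.20°  ✓
  (3,4): δ = 112.34°  ·
  (3,5): δ = 41.99°  ✓
  (4,5): δ = 109.65°  ·
antipodal pairs: 4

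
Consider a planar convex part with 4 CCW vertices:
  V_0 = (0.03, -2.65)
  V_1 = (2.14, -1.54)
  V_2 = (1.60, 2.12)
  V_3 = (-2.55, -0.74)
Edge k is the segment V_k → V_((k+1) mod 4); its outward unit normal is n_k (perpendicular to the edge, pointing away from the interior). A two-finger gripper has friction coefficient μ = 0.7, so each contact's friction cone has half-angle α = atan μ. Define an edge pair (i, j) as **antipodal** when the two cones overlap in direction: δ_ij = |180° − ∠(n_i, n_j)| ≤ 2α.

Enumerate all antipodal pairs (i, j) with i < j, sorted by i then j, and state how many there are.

count = 3; pairs: (0,2), (1,2), (1,3)

α = atan 0.7 = 34.99°;  2α = 69.98°
n_0 = (+0.4656, -0.8850)
n_1 = (+0.9893, +0.1460)
n_2 = (-0.5675, +0.8234)
n_3 = (-0.5950, -0.8037)
  (0,1): δ = 109.35°  ·
  (0,2): δ = 6.83°  ✓
  (0,3): δ = 115.74°  ·
  (1,2): δ = 63.82°  ✓
  (1,3): δ = 45.09°  ✓
  (2,3): δ = 71.09°  ·
antipodal pairs: 3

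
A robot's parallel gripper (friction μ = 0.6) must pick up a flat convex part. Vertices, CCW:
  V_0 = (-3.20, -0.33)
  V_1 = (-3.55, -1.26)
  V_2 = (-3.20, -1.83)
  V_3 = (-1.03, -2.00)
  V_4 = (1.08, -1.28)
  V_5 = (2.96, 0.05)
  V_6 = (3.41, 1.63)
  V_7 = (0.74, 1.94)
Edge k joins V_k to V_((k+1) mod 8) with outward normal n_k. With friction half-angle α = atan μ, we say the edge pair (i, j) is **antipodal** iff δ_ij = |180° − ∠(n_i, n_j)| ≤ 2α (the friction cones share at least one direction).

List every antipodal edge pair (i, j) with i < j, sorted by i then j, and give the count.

count = 12; pairs: (0,3), (0,4), (0,5), (1,5), (1,6), (2,6), (2,7), (3,6), (3,7), (4,6), (4,7), (5,7)

α = atan 0.6 = 30.96°;  2α = 61.93°
n_0 = (-0.9359, +0.3522)
n_1 = (-0.8522, -0.5233)
n_2 = (-0.0781, -0.9969)
n_3 = (+0.3229, -0.9464)
n_4 = (+0.5775, -0.8164)
n_5 = (+0.9618, -0.2739)
n_6 = (+0.1153, +0.9933)
n_7 = (-0.4992, +0.8665)
  (0,1): δ = 127.83°  ·
  (0,2): δ = 73.86°  ·
  (0,3): δ = 50.54°  ✓
  (0,4): δ = 34.10°  ✓
  (0,5): δ = 4.73°  ✓
  (0,6): δ = 104.00°  ·
  (0,7): δ = 140.57°  ·
  (1,2): δ = 126.03°  ·
  (1,3): δ = 102.71°  ·
  (1,4): δ = 86.27°  ·
  (1,5): δ = 47.45°  ✓
  (1,6): δ = 51.83°  ✓
  (1,7): δ = 88.40°  ·
  (2,3): δ = 156.68°  ·
  (2,4): δ = 140.24°  ·
  (2,5): δ = 101.42°  ·
  (2,6): δ = 2.14°  ✓
  (2,7): δ = 34.43°  ✓
  (3,4): δ = 163.56°  ·
  (3,5): δ = 124.74°  ·
  (3,6): δ = 25.46°  ✓
  (3,7): δ = 11.11°  ✓
  (4,5): δ = 141.17°  ·
  (4,6): δ = 41.90°  ✓
  (4,7): δ = 5.33°  ✓
  (5,6): δ = 80.73°  ·
  (5,7): δ = 44.15°  ✓
  (6,7): δ = 143.43°  ·
antipodal pairs: 12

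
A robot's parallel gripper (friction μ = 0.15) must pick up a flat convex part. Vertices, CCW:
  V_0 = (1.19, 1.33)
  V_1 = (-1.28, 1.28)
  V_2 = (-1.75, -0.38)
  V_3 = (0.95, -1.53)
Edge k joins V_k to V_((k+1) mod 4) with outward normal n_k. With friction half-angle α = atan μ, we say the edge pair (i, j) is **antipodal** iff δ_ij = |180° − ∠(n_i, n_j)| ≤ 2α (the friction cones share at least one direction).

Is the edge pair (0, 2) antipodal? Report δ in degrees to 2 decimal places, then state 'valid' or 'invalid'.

α = atan 0.15 = 8.53°;  2α = 17.06°
edge 0: e_0 = (-2.47, -0.05);  n_0 = (-0.0202, +0.9998)
edge 2: e_2 = (+2.70, -1.15);  n_2 = (-0.3919, -0.9200)
∠(n_0, n_2) = 155.77°
δ = |180° − 155.77°| = 24.23°
24.23° > 2α = 17.06°  →  invalid

δ = 24.23°, invalid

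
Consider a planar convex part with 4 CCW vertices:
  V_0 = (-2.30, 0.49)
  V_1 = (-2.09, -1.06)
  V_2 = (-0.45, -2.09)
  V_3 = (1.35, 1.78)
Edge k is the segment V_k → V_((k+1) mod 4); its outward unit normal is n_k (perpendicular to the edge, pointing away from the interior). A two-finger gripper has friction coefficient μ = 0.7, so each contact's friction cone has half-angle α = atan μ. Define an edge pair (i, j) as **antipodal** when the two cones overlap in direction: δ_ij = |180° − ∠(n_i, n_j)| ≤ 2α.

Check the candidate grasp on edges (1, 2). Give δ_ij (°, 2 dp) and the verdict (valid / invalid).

δ = 82.81°, invalid

α = atan 0.7 = 34.99°;  2α = 69.98°
edge 1: e_1 = (+1.64, -1.03);  n_1 = (-0.5319, -0.8468)
edge 2: e_2 = (+1.80, +3.87);  n_2 = (+0.9067, -0.4217)
∠(n_1, n_2) = 97.19°
δ = |180° − 97.19°| = 82.81°
82.81° > 2α = 69.98°  →  invalid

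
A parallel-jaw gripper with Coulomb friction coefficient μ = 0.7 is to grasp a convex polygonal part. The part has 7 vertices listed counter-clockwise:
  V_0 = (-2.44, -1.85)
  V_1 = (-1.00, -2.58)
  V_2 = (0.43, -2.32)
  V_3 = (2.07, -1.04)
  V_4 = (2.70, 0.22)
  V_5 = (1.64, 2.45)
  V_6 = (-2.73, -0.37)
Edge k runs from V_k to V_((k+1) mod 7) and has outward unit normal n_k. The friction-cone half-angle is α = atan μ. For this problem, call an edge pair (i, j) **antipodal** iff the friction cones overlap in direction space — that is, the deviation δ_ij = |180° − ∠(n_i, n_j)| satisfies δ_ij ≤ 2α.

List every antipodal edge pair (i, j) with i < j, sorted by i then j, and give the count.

count = 8; pairs: (0,4), (0,5), (1,5), (2,5), (2,6), (3,5), (3,6), (4,6)

α = atan 0.7 = 34.99°;  2α = 69.98°
n_0 = (-0.4522, -0.8919)
n_1 = (+0.1789, -0.9839)
n_2 = (+0.6153, -0.7883)
n_3 = (+0.8944, -0.4472)
n_4 = (+0.9032, +0.4293)
n_5 = (-0.5422, +0.8402)
n_6 = (-0.9813, -0.1923)
  (0,1): δ = 142.81°  ·
  (0,2): δ = 115.15°  ·
  (0,3): δ = 89.68°  ·
  (0,4): δ = 37.69°  ✓
  (0,5): δ = 59.72°  ✓
  (0,6): δ = 127.97°  ·
  (1,2): δ = 152.33°  ·
  (1,3): δ = 126.87°  ·
  (1,4): δ = 74.88°  ·
  (1,5): δ = 22.53°  ✓
  (1,6): δ = 90.78°  ·
  (2,3): δ = 154.54°  ·
  (2,4): δ = 102.55°  ·
  (2,5): δ = 5.14°  ✓
  (2,6): δ = 63.11°  ✓
  (3,4): δ = 128.01°  ·
  (3,5): δ = 30.60°  ✓
  (3,6): δ = 37.65°  ✓
  (4,5): δ = 82.59°  ·
  (4,6): δ = 14.34°  ✓
  (5,6): δ = 111.75°  ·
antipodal pairs: 8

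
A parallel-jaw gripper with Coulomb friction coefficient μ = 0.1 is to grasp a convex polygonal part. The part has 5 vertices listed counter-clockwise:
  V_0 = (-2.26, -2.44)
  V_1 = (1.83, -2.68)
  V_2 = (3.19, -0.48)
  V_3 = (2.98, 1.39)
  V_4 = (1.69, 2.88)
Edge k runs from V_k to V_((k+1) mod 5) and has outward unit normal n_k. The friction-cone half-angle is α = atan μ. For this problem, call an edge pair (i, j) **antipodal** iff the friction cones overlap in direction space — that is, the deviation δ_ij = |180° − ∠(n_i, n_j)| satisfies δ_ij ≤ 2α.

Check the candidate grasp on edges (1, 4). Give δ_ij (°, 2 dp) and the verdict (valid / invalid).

δ = 4.87°, valid

α = atan 0.1 = 5.71°;  2α = 11.42°
edge 1: e_1 = (+1.36, +2.20);  n_1 = (+0.8506, -0.5258)
edge 4: e_4 = (-3.95, -5.32);  n_4 = (-0.8029, +0.5961)
∠(n_1, n_4) = 175.13°
δ = |180° − 175.13°| = 4.87°
4.87° ≤ 2α = 11.42°  →  valid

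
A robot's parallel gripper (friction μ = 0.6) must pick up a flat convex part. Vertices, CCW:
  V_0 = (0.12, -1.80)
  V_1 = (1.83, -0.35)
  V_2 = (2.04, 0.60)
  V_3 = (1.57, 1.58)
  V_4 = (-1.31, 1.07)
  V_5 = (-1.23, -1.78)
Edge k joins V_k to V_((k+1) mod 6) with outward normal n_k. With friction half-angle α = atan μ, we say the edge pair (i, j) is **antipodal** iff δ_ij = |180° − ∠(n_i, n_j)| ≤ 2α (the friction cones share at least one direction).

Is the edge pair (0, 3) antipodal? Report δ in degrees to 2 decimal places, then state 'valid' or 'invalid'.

α = atan 0.6 = 30.96°;  2α = 61.93°
edge 0: e_0 = (+1.71, +1.45);  n_0 = (+0.6467, -0.7627)
edge 3: e_3 = (-2.88, -0.51);  n_3 = (-0.1744, +0.9847)
∠(n_0, n_3) = 149.75°
δ = |180° − 149.75°| = 30.25°
30.25° ≤ 2α = 61.93°  →  valid

δ = 30.25°, valid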